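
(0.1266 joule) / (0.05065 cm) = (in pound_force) 56.19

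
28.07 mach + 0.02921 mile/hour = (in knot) 1.858e+04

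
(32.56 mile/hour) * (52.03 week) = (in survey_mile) 2.846e+05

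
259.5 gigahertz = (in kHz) 2.595e+08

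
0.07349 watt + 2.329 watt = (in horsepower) 0.003222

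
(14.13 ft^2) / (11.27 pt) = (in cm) 3.302e+04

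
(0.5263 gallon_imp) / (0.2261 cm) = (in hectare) 0.0001058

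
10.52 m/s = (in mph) 23.53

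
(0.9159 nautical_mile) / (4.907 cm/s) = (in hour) 9.602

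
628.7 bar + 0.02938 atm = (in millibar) 6.287e+05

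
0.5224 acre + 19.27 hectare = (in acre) 48.14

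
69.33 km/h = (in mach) 0.05656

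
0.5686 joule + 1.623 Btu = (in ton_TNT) 4.094e-07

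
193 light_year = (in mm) 1.826e+21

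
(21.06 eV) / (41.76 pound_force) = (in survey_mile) 1.129e-23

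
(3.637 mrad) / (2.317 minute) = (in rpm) 0.0002498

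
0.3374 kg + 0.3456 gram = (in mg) 3.377e+05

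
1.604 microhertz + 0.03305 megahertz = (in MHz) 0.03305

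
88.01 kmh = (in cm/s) 2445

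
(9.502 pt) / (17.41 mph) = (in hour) 1.196e-07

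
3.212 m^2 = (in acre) 0.0007937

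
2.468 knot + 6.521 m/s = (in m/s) 7.791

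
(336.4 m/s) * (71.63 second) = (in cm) 2.41e+06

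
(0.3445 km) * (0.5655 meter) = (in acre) 0.04814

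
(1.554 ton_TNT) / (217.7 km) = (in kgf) 3046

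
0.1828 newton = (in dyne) 1.828e+04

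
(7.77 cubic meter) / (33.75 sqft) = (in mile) 0.00154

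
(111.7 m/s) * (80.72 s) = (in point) 2.556e+07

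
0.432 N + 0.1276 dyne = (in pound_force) 0.09712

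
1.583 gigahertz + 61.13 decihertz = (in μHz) 1.583e+15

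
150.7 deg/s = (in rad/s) 2.63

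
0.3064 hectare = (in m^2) 3064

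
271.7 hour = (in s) 9.781e+05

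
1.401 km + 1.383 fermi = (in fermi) 1.401e+18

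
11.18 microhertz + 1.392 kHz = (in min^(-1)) 8.352e+04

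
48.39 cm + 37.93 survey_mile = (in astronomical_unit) 4.08e-07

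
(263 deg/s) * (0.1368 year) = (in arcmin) 6.808e+10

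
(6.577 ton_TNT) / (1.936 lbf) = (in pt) 9.058e+12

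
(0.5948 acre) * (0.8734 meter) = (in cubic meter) 2102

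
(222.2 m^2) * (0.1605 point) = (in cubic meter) 0.01258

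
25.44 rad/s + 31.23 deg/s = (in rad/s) 25.99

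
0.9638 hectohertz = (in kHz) 0.09638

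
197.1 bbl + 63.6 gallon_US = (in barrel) 198.6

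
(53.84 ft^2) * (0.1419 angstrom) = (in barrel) 4.464e-10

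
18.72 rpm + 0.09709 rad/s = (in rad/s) 2.057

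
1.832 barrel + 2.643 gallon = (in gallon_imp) 66.27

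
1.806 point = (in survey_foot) 0.00209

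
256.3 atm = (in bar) 259.7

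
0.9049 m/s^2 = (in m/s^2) 0.9049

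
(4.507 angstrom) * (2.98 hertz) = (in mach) 3.944e-12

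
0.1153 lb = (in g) 52.3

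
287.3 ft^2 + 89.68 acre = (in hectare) 36.29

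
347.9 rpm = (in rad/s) 36.43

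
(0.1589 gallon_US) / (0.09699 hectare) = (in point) 0.001758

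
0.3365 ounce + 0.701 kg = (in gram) 710.5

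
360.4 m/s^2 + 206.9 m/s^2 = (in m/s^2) 567.3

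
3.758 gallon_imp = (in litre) 17.08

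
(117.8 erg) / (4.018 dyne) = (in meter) 0.2932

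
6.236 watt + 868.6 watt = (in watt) 874.8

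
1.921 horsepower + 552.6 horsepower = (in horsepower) 554.5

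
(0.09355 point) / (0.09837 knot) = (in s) 0.0006521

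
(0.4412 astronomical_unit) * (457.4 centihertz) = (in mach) 8.866e+08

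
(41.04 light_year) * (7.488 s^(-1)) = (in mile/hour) 6.504e+18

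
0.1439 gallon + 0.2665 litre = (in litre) 0.8112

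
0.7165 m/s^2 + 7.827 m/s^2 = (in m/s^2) 8.543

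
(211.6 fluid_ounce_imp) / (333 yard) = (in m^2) 1.974e-05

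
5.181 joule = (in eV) 3.234e+19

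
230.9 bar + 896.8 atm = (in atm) 1125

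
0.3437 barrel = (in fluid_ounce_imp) 1923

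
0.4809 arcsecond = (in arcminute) 0.008015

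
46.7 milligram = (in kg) 4.67e-05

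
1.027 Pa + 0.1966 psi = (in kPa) 1.357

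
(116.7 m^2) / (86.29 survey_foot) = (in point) 1.258e+04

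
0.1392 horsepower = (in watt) 103.8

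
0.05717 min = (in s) 3.43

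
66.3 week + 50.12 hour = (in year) 1.277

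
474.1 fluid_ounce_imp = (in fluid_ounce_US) 455.5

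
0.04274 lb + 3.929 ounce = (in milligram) 1.308e+05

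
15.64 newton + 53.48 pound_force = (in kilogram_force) 25.85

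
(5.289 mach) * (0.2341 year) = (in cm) 1.33e+12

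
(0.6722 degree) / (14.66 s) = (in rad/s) 0.0008003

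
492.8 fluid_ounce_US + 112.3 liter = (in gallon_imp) 27.91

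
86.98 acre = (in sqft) 3.789e+06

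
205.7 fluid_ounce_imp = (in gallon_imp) 1.286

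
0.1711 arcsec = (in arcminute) 0.002852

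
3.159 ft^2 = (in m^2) 0.2935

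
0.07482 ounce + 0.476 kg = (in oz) 16.87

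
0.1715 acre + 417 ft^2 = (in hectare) 0.07328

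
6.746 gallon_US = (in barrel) 0.1606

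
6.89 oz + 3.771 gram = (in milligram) 1.991e+05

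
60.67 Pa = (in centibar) 0.06067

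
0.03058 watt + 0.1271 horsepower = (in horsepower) 0.1271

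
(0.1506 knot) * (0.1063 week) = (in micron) 4.981e+09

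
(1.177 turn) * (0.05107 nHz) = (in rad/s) 3.777e-10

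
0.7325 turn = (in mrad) 4602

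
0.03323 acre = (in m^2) 134.5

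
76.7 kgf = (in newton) 752.2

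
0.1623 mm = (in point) 0.4601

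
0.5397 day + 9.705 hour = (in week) 0.1349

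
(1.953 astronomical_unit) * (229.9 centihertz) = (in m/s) 6.717e+11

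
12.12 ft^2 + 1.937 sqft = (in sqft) 14.06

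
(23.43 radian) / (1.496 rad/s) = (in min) 0.261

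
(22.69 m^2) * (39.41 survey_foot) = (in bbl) 1714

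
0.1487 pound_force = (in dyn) 6.615e+04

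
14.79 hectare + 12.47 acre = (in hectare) 19.84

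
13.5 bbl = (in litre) 2146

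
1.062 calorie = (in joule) 4.443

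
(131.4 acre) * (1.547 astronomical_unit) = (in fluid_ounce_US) 4.161e+21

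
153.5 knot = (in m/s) 78.97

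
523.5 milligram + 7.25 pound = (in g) 3289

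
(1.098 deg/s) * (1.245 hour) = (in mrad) 8.589e+04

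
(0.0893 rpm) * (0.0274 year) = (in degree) 4.63e+05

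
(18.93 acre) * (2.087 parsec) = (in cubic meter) 4.933e+21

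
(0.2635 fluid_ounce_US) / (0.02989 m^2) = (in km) 2.607e-07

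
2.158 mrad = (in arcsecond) 445.1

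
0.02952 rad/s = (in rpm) 0.2819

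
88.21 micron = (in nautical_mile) 4.763e-08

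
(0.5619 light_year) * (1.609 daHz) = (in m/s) 8.553e+16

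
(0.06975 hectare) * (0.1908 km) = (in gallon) 3.516e+07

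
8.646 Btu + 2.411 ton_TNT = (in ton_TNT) 2.411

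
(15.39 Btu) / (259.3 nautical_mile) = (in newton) 0.03381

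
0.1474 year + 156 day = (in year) 0.5748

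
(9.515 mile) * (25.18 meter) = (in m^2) 3.856e+05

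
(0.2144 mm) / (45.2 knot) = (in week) 1.525e-11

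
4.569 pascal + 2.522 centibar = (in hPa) 25.27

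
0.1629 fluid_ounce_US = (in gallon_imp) 0.00106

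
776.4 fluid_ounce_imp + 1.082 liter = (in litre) 23.14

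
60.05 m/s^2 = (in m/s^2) 60.05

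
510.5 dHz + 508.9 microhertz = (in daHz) 5.105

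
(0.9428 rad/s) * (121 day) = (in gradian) 6.275e+08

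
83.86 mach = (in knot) 5.551e+04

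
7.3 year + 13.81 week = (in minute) 3.976e+06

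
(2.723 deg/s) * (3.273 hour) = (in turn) 89.12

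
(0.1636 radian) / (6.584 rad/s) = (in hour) 6.902e-06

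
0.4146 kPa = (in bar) 0.004146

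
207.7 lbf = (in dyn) 9.239e+07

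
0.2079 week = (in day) 1.455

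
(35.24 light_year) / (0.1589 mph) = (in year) 1.488e+11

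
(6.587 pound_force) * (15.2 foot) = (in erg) 1.357e+09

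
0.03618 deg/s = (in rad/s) 0.0006315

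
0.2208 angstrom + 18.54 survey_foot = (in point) 1.602e+04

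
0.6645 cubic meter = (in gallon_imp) 146.2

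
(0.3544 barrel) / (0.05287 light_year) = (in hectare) 1.126e-20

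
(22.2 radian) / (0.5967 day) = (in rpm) 0.004112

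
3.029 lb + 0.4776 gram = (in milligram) 1.374e+06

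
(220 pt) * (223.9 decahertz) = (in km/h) 625.6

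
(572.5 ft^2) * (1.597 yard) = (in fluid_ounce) 2.626e+06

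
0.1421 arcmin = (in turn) 6.579e-06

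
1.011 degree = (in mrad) 17.65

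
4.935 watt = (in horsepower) 0.006618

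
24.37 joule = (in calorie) 5.825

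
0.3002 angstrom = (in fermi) 3.002e+04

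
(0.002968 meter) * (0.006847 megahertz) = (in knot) 39.5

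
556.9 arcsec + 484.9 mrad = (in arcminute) 1676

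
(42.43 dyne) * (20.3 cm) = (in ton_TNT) 2.059e-14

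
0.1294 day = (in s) 1.118e+04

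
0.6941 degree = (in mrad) 12.11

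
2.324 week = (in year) 0.04457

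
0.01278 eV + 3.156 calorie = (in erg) 1.32e+08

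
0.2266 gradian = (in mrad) 3.559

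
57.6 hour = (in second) 2.074e+05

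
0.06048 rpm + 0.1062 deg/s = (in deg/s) 0.4691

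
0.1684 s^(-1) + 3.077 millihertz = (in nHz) 1.715e+08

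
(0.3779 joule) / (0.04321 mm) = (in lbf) 1966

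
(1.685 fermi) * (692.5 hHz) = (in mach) 3.427e-13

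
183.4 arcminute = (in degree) 3.057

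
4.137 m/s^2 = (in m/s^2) 4.137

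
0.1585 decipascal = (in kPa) 1.585e-05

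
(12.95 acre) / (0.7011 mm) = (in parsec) 2.422e-09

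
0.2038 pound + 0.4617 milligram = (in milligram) 9.244e+04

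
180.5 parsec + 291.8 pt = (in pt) 1.579e+22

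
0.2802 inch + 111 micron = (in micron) 7228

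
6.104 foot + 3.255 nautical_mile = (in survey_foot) 1.978e+04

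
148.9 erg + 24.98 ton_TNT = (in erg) 1.045e+18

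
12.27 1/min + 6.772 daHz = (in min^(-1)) 4075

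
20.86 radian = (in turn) 3.32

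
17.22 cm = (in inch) 6.78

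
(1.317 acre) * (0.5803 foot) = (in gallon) 2.49e+05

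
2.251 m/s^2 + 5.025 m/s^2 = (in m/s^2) 7.276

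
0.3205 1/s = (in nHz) 3.205e+08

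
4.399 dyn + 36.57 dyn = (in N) 0.0004097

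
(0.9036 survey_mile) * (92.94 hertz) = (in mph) 3.023e+05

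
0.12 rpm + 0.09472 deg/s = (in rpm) 0.1358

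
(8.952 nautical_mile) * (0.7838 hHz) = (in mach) 3816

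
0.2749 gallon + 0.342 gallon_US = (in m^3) 0.002335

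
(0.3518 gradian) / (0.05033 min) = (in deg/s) 0.1048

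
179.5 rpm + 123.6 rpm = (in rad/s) 31.74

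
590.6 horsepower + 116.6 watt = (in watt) 4.405e+05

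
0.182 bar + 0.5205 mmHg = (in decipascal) 1.827e+05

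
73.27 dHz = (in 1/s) 7.327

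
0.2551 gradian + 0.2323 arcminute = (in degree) 0.2335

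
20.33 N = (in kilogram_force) 2.073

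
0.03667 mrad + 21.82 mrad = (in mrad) 21.86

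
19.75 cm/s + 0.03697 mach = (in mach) 0.03755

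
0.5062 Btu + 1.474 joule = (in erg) 5.355e+09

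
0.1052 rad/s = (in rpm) 1.005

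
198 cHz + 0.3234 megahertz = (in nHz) 3.234e+14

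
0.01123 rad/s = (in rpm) 0.1072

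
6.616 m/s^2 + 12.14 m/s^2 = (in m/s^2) 18.76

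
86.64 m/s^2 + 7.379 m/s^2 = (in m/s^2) 94.02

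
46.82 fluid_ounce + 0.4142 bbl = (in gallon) 17.76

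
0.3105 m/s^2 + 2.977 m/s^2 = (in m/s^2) 3.287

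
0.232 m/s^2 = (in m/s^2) 0.232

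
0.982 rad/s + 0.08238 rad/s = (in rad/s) 1.064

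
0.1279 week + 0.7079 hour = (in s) 7.99e+04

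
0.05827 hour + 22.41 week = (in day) 156.9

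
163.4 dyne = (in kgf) 0.0001666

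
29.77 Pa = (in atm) 0.0002938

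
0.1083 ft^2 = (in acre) 2.486e-06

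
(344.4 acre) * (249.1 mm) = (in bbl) 2.184e+06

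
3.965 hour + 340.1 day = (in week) 48.61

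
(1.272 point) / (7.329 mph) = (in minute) 2.283e-06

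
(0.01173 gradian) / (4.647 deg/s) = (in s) 0.002272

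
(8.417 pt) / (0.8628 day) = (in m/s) 3.983e-08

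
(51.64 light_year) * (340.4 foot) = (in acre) 1.253e+16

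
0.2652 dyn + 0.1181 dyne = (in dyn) 0.3833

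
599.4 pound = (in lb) 599.4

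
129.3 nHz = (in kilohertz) 1.293e-10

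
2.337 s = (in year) 7.411e-08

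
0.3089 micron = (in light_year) 3.265e-23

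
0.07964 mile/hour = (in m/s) 0.0356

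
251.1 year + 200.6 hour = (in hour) 2.2e+06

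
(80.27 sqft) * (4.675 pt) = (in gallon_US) 3.249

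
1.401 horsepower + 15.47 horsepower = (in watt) 1.258e+04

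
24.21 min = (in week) 0.002402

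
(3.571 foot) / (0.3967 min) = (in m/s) 0.04573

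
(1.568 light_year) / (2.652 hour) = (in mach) 4.563e+09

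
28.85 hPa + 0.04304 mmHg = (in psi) 0.4193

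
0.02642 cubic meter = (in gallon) 6.979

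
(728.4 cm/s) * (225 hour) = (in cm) 5.9e+08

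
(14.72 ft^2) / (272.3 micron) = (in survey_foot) 1.648e+04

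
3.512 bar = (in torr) 2634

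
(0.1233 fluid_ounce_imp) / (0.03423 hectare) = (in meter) 1.023e-08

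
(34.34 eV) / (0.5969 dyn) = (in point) 2.613e-09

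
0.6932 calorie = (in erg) 2.9e+07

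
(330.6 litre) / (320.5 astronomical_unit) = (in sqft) 7.422e-14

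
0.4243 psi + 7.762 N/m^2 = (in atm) 0.02895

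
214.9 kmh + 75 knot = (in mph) 219.8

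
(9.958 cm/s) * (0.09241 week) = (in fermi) 5.565e+18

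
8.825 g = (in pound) 0.01946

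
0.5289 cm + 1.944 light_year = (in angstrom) 1.839e+26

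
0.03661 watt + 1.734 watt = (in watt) 1.771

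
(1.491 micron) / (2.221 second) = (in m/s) 6.713e-07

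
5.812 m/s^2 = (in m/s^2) 5.812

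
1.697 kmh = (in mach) 0.001384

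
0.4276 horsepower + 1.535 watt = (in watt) 320.4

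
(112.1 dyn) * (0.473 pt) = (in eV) 1.168e+12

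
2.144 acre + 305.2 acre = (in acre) 307.3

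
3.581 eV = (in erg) 5.737e-12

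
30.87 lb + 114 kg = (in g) 1.28e+05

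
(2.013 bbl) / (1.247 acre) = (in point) 0.1798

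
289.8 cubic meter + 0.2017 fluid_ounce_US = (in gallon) 7.656e+04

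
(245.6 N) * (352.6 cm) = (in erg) 8.66e+09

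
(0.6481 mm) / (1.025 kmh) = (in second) 0.002276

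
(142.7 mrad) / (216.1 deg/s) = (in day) 4.379e-07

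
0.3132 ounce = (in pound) 0.01957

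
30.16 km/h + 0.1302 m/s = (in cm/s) 850.8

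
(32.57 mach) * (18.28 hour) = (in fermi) 7.298e+23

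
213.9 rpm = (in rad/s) 22.4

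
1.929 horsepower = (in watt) 1438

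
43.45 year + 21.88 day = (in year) 43.51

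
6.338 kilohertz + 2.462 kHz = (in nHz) 8.8e+12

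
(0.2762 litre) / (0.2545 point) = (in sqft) 33.11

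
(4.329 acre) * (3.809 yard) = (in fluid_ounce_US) 2.063e+09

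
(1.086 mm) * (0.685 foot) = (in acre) 5.603e-08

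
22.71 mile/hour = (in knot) 19.73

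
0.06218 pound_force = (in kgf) 0.0282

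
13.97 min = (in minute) 13.97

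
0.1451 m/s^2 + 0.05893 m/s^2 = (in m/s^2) 0.204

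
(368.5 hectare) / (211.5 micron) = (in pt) 4.939e+13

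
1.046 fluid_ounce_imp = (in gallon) 0.007851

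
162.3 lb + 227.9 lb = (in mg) 1.77e+08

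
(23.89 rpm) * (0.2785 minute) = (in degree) 2395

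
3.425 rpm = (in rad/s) 0.3587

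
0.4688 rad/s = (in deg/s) 26.86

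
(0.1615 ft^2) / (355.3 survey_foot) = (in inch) 0.005455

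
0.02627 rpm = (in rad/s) 0.002751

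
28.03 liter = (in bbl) 0.1763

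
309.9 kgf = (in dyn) 3.039e+08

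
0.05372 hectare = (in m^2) 537.2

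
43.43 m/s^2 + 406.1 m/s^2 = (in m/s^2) 449.5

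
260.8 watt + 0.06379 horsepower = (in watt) 308.4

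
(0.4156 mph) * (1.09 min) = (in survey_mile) 0.00755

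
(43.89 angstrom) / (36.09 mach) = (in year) 1.133e-20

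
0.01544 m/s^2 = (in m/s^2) 0.01544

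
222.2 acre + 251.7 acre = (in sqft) 2.064e+07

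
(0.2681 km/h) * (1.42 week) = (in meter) 6.396e+04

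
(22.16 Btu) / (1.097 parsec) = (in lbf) 1.553e-13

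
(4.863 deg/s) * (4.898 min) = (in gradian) 1588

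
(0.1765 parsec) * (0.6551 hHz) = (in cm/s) 3.568e+19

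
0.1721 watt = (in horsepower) 0.0002308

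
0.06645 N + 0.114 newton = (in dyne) 1.804e+04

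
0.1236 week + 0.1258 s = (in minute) 1246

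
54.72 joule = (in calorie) 13.08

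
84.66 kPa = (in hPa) 846.6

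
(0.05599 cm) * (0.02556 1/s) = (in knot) 2.782e-05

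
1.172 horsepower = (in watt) 874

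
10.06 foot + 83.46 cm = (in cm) 390.1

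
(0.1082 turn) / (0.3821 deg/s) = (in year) 3.233e-06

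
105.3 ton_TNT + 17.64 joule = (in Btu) 4.176e+08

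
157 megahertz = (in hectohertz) 1.57e+06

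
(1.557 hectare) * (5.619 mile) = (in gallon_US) 3.719e+10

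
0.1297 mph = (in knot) 0.1127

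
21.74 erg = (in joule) 2.174e-06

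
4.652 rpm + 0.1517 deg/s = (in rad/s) 0.4898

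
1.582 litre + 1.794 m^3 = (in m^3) 1.796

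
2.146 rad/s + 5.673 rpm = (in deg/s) 157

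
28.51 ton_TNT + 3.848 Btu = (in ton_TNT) 28.51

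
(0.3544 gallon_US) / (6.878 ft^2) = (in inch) 0.08266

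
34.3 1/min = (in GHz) 5.717e-10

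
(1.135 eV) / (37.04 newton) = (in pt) 1.392e-17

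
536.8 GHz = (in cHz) 5.368e+13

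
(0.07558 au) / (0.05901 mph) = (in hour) 1.191e+08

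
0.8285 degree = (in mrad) 14.46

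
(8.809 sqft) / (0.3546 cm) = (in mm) 2.308e+05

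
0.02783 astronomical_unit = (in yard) 4.553e+09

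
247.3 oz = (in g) 7011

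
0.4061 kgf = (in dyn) 3.982e+05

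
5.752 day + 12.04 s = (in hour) 138.1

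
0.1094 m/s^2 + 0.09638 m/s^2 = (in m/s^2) 0.2058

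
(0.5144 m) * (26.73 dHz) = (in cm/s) 137.5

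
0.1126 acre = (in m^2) 455.7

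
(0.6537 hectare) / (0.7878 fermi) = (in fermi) 8.298e+33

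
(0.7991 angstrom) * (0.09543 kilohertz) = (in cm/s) 7.626e-07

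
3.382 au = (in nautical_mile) 2.732e+08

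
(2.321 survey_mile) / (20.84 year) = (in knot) 1.105e-05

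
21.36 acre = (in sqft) 9.304e+05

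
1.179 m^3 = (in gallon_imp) 259.3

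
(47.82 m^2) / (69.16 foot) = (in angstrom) 2.269e+10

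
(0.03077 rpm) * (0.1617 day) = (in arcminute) 1.548e+05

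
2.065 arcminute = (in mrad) 0.6007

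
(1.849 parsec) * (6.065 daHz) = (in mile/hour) 7.741e+18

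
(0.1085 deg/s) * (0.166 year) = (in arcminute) 3.408e+07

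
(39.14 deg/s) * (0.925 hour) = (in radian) 2275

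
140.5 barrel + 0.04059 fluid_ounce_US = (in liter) 2.234e+04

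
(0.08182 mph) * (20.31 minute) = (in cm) 4457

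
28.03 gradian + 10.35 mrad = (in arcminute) 1549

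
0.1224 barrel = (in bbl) 0.1224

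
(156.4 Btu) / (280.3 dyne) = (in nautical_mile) 3.179e+04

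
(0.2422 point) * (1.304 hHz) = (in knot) 0.02166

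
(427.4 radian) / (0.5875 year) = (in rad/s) 2.307e-05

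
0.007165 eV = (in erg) 1.148e-14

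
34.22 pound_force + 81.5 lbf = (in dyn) 5.147e+07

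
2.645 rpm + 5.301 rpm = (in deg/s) 47.68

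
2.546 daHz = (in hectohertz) 0.2546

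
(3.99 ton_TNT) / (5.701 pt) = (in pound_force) 1.866e+12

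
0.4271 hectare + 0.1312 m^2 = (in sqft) 4.597e+04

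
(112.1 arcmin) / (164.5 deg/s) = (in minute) 0.0001893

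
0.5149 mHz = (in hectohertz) 5.149e-06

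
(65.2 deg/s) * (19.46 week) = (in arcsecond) 2.763e+12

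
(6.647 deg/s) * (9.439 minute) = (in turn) 10.46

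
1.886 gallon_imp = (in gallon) 2.265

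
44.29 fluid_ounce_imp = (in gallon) 0.3324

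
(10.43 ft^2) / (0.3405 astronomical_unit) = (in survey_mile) 1.182e-14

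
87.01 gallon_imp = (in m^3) 0.3956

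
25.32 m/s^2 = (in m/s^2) 25.32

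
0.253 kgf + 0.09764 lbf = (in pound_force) 0.6554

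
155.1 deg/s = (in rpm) 25.85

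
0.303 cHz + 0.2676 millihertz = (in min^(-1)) 0.1979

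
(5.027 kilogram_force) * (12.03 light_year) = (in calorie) 1.341e+18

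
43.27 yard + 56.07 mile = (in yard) 9.873e+04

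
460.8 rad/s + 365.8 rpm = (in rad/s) 499.1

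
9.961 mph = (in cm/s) 445.3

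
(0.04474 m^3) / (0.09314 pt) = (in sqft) 1.466e+04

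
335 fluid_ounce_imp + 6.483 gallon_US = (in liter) 34.06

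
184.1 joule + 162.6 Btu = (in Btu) 162.8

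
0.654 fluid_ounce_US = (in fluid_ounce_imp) 0.6807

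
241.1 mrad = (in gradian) 15.35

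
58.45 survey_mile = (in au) 6.288e-07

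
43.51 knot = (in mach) 0.06574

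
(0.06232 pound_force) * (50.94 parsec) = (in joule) 4.357e+17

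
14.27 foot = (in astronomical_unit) 2.907e-11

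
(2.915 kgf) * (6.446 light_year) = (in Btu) 1.652e+15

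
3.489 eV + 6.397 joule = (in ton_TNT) 1.529e-09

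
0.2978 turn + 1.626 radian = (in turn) 0.5566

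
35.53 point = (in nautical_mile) 6.768e-06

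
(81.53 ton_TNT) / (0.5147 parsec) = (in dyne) 2.148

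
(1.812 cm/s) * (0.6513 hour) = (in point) 1.204e+05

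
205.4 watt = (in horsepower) 0.2754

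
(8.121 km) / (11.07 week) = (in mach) 3.562e-06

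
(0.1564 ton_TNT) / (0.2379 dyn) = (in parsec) 0.008914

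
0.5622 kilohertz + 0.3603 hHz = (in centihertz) 5.982e+04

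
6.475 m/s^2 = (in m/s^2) 6.475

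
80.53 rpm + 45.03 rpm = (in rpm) 125.6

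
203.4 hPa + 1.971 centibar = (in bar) 0.2231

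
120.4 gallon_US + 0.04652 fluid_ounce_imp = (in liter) 455.8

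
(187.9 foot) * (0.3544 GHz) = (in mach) 5.961e+07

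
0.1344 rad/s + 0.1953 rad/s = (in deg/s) 18.89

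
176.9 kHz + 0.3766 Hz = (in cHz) 1.769e+07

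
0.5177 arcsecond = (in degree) 0.0001438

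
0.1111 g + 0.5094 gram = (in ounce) 0.02189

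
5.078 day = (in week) 0.7254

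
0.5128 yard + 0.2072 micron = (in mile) 0.0002914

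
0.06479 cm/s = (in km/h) 0.002332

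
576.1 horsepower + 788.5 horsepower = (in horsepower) 1365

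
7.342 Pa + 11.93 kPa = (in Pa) 1.194e+04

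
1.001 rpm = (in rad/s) 0.1048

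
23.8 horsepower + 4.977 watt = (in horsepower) 23.81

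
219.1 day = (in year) 0.6003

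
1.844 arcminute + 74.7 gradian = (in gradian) 74.73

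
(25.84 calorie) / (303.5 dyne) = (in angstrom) 3.562e+14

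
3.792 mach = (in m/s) 1291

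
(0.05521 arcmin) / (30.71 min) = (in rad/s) 8.716e-09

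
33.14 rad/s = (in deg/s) 1899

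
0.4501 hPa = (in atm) 0.0004442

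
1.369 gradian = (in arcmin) 73.93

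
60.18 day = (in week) 8.597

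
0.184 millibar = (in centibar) 0.0184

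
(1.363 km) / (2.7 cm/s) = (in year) 0.001601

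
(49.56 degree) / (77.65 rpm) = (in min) 0.001773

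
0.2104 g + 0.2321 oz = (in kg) 0.00679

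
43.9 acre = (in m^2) 1.777e+05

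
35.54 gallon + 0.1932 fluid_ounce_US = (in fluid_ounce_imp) 4735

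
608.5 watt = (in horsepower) 0.816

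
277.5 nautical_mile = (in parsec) 1.666e-11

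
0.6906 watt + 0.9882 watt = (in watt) 1.679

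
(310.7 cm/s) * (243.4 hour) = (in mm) 2.722e+09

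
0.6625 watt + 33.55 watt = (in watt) 34.21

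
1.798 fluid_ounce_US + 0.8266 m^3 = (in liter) 826.7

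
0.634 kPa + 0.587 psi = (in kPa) 4.681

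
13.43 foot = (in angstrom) 4.093e+10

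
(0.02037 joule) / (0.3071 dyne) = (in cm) 6.633e+05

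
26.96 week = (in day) 188.7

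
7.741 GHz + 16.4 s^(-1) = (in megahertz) 7741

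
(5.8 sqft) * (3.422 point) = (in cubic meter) 0.0006505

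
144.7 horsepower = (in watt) 1.079e+05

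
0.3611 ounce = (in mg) 1.024e+04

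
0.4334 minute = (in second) 26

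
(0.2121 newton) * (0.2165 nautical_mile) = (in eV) 5.308e+20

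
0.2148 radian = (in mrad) 214.8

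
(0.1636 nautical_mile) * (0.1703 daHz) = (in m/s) 516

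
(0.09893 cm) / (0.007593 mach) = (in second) 0.0003826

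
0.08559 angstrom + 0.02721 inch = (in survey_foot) 0.002267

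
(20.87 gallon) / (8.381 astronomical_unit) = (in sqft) 6.782e-13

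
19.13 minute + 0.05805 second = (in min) 19.13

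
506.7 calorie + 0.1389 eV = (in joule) 2120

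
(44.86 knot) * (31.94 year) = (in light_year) 2.457e-06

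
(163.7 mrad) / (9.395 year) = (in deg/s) 3.166e-08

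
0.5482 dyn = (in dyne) 0.5482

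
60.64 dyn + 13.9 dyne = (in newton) 0.0007454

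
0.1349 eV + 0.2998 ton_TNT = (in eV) 7.829e+27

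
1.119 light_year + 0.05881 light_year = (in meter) 1.114e+16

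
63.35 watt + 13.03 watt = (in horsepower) 0.1024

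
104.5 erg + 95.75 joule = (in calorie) 22.88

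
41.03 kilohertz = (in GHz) 4.103e-05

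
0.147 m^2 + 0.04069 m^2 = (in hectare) 1.877e-05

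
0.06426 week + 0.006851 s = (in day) 0.4498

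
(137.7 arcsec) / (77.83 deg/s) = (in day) 5.688e-09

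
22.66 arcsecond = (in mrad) 0.1099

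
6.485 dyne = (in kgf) 6.613e-06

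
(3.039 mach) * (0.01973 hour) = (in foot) 2.411e+05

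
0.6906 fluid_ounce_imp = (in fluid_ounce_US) 0.6635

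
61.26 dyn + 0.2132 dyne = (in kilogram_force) 6.269e-05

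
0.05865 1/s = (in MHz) 5.865e-08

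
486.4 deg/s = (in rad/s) 8.489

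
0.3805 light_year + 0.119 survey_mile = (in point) 1.02e+19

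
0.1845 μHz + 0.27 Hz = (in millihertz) 270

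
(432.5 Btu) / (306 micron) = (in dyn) 1.491e+14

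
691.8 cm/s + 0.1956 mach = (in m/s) 73.52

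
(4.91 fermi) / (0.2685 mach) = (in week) 8.88e-23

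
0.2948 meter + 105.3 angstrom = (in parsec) 9.554e-18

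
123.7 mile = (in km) 199.1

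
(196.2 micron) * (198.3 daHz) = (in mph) 0.8703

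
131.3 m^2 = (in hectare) 0.01313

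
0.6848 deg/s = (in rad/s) 0.01195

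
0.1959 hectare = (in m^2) 1959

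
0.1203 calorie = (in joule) 0.5033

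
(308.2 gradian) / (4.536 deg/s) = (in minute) 1.019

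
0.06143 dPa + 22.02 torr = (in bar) 0.02936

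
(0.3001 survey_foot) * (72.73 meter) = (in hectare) 0.0006653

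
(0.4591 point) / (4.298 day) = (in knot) 8.478e-10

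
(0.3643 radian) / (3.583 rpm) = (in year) 3.079e-08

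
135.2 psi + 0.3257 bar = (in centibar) 964.7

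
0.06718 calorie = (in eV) 1.754e+18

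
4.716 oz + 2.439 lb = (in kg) 1.24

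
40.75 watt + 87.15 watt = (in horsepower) 0.1715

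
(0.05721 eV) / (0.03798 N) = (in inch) 9.502e-18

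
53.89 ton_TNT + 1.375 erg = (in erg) 2.255e+18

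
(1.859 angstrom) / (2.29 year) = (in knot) 5.004e-18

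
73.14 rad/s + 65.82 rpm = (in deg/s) 4586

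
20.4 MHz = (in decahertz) 2.04e+06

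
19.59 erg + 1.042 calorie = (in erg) 4.36e+07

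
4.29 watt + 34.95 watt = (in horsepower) 0.05262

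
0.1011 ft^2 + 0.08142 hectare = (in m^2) 814.2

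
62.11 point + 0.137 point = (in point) 62.25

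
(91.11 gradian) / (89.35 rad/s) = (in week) 2.648e-08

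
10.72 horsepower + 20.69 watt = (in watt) 8015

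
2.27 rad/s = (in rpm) 21.68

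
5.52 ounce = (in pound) 0.345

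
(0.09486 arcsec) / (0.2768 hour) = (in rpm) 4.407e-09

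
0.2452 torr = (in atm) 0.0003226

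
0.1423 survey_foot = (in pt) 122.9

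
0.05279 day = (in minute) 76.02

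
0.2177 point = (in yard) 8.399e-05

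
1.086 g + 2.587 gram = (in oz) 0.1296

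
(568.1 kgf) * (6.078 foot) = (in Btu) 9.782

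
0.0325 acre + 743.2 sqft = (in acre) 0.04956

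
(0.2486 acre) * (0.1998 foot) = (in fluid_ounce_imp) 2.156e+06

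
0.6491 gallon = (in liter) 2.457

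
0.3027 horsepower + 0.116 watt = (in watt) 225.8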